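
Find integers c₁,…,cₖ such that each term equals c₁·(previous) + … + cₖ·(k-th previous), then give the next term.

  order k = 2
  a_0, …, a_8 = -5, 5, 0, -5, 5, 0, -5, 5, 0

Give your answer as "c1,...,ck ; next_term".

-1,-1 ; -5

  a_2 = -1·5 + -1·-5 = 0
  a_3 = -1·0 + -1·5 = -5
  a_4 = -1·-5 + -1·0 = 5
  a_5 = -1·5 + -1·-5 = 0
  a_6 = -1·0 + -1·5 = -5
  a_7 = -1·-5 + -1·0 = 5
  a_8 = -1·5 + -1·-5 = 0
  a_9 = -1·0 + -1·5 = -5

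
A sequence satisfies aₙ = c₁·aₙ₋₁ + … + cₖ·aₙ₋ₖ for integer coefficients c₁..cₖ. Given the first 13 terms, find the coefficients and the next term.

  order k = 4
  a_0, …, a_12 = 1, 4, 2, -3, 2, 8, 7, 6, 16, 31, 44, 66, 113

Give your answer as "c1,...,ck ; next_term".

1,0,1,1 ; 188

  a_4 = 1·-3 + 0·2 + 1·4 + 1·1 = 2
  a_5 = 1·2 + 0·-3 + 1·2 + 1·4 = 8
  a_6 = 1·8 + 0·2 + 1·-3 + 1·2 = 7
  a_7 = 1·7 + 0·8 + 1·2 + 1·-3 = 6
  a_8 = 1·6 + 0·7 + 1·8 + 1·2 = 16
  a_9 = 1·16 + 0·6 + 1·7 + 1·8 = 31
  a_10 = 1·31 + 0·16 + 1·6 + 1·7 = 44
  a_11 = 1·44 + 0·31 + 1·16 + 1·6 = 66
  a_12 = 1·66 + 0·44 + 1·31 + 1·16 = 113
  a_13 = 1·113 + 0·66 + 1·44 + 1·31 = 188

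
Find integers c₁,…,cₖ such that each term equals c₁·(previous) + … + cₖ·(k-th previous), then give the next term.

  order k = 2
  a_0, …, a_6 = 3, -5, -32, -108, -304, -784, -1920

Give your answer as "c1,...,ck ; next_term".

  a_2 = 4·-5 + -4·3 = -32
  a_3 = 4·-32 + -4·-5 = -108
  a_4 = 4·-108 + -4·-32 = -304
  a_5 = 4·-304 + -4·-108 = -784
  a_6 = 4·-784 + -4·-304 = -1920
  a_7 = 4·-1920 + -4·-784 = -4544

4,-4 ; -4544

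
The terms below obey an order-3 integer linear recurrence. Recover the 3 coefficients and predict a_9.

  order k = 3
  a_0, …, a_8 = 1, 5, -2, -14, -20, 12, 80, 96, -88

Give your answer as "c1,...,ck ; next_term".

  a_3 = 1·-2 + -2·5 + -2·1 = -14
  a_4 = 1·-14 + -2·-2 + -2·5 = -20
  a_5 = 1·-20 + -2·-14 + -2·-2 = 12
  a_6 = 1·12 + -2·-20 + -2·-14 = 80
  a_7 = 1·80 + -2·12 + -2·-20 = 96
  a_8 = 1·96 + -2·80 + -2·12 = -88
  a_9 = 1·-88 + -2·96 + -2·80 = -440

1,-2,-2 ; -440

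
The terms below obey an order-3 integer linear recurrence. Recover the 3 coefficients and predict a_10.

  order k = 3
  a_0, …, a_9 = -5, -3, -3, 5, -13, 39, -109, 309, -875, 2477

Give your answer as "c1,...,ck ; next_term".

  a_3 = -2·-3 + 2·-3 + -1·-5 = 5
  a_4 = -2·5 + 2·-3 + -1·-3 = -13
  a_5 = -2·-13 + 2·5 + -1·-3 = 39
  a_6 = -2·39 + 2·-13 + -1·5 = -109
  a_7 = -2·-109 + 2·39 + -1·-13 = 309
  a_8 = -2·309 + 2·-109 + -1·39 = -875
  a_9 = -2·-875 + 2·309 + -1·-109 = 2477
  a_10 = -2·2477 + 2·-875 + -1·309 = -7013

-2,2,-1 ; -7013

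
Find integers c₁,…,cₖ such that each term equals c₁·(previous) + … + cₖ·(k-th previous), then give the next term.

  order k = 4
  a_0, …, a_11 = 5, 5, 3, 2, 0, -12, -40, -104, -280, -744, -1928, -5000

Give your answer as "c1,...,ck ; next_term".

  a_4 = 3·2 + -2·3 + 4·5 + -4·5 = 0
  a_5 = 3·0 + -2·2 + 4·3 + -4·5 = -12
  a_6 = 3·-12 + -2·0 + 4·2 + -4·3 = -40
  a_7 = 3·-40 + -2·-12 + 4·0 + -4·2 = -104
  a_8 = 3·-104 + -2·-40 + 4·-12 + -4·0 = -280
  a_9 = 3·-280 + -2·-104 + 4·-40 + -4·-12 = -744
  a_10 = 3·-744 + -2·-280 + 4·-104 + -4·-40 = -1928
  a_11 = 3·-1928 + -2·-744 + 4·-280 + -4·-104 = -5000
  a_12 = 3·-5000 + -2·-1928 + 4·-744 + -4·-280 = -13000

3,-2,4,-4 ; -13000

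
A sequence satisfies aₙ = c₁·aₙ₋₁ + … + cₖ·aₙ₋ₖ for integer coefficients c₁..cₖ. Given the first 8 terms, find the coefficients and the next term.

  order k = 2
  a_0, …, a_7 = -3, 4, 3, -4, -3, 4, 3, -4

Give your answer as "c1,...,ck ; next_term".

  a_2 = 0·4 + -1·-3 = 3
  a_3 = 0·3 + -1·4 = -4
  a_4 = 0·-4 + -1·3 = -3
  a_5 = 0·-3 + -1·-4 = 4
  a_6 = 0·4 + -1·-3 = 3
  a_7 = 0·3 + -1·4 = -4
  a_8 = 0·-4 + -1·3 = -3

0,-1 ; -3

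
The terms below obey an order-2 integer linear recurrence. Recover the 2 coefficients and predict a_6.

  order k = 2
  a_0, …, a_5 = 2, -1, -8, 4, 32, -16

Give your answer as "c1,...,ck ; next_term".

  a_2 = 0·-1 + -4·2 = -8
  a_3 = 0·-8 + -4·-1 = 4
  a_4 = 0·4 + -4·-8 = 32
  a_5 = 0·32 + -4·4 = -16
  a_6 = 0·-16 + -4·32 = -128

0,-4 ; -128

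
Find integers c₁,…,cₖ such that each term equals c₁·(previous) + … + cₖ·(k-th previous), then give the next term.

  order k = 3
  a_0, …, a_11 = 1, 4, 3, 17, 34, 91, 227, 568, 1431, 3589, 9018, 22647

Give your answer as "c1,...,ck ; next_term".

  a_3 = 1·3 + 3·4 + 2·1 = 17
  a_4 = 1·17 + 3·3 + 2·4 = 34
  a_5 = 1·34 + 3·17 + 2·3 = 91
  a_6 = 1·91 + 3·34 + 2·17 = 227
  a_7 = 1·227 + 3·91 + 2·34 = 568
  a_8 = 1·568 + 3·227 + 2·91 = 1431
  a_9 = 1·1431 + 3·568 + 2·227 = 3589
  a_10 = 1·3589 + 3·1431 + 2·568 = 9018
  a_11 = 1·9018 + 3·3589 + 2·1431 = 22647
  a_12 = 1·22647 + 3·9018 + 2·3589 = 56879

1,3,2 ; 56879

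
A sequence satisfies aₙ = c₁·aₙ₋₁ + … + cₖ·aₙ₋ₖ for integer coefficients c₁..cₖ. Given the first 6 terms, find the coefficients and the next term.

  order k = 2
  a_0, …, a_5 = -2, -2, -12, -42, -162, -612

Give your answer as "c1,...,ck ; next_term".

3,3 ; -2322

  a_2 = 3·-2 + 3·-2 = -12
  a_3 = 3·-12 + 3·-2 = -42
  a_4 = 3·-42 + 3·-12 = -162
  a_5 = 3·-162 + 3·-42 = -612
  a_6 = 3·-612 + 3·-162 = -2322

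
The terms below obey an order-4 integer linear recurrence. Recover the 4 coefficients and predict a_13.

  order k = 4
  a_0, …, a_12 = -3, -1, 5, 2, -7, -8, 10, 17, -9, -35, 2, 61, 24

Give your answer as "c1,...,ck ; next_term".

  a_4 = 0·2 + -1·5 + -1·-1 + 1·-3 = -7
  a_5 = 0·-7 + -1·2 + -1·5 + 1·-1 = -8
  a_6 = 0·-8 + -1·-7 + -1·2 + 1·5 = 10
  a_7 = 0·10 + -1·-8 + -1·-7 + 1·2 = 17
  a_8 = 0·17 + -1·10 + -1·-8 + 1·-7 = -9
  a_9 = 0·-9 + -1·17 + -1·10 + 1·-8 = -35
  a_10 = 0·-35 + -1·-9 + -1·17 + 1·10 = 2
  a_11 = 0·2 + -1·-35 + -1·-9 + 1·17 = 61
  a_12 = 0·61 + -1·2 + -1·-35 + 1·-9 = 24
  a_13 = 0·24 + -1·61 + -1·2 + 1·-35 = -98

0,-1,-1,1 ; -98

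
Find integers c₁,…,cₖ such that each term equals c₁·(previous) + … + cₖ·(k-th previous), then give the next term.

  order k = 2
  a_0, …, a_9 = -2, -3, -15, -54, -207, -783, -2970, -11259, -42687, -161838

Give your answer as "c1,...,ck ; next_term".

3,3 ; -613575

  a_2 = 3·-3 + 3·-2 = -15
  a_3 = 3·-15 + 3·-3 = -54
  a_4 = 3·-54 + 3·-15 = -207
  a_5 = 3·-207 + 3·-54 = -783
  a_6 = 3·-783 + 3·-207 = -2970
  a_7 = 3·-2970 + 3·-783 = -11259
  a_8 = 3·-11259 + 3·-2970 = -42687
  a_9 = 3·-42687 + 3·-11259 = -161838
  a_10 = 3·-161838 + 3·-42687 = -613575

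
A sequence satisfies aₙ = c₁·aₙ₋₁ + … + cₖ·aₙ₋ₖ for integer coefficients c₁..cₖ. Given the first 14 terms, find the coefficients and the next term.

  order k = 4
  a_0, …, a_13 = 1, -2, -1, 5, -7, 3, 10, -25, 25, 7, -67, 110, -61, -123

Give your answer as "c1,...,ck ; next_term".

  a_4 = -1·5 + -1·-1 + 1·-2 + -1·1 = -7
  a_5 = -1·-7 + -1·5 + 1·-1 + -1·-2 = 3
  a_6 = -1·3 + -1·-7 + 1·5 + -1·-1 = 10
  a_7 = -1·10 + -1·3 + 1·-7 + -1·5 = -25
  a_8 = -1·-25 + -1·10 + 1·3 + -1·-7 = 25
  a_9 = -1·25 + -1·-25 + 1·10 + -1·3 = 7
  a_10 = -1·7 + -1·25 + 1·-25 + -1·10 = -67
  a_11 = -1·-67 + -1·7 + 1·25 + -1·-25 = 110
  a_12 = -1·110 + -1·-67 + 1·7 + -1·25 = -61
  a_13 = -1·-61 + -1·110 + 1·-67 + -1·7 = -123
  a_14 = -1·-123 + -1·-61 + 1·110 + -1·-67 = 361

-1,-1,1,-1 ; 361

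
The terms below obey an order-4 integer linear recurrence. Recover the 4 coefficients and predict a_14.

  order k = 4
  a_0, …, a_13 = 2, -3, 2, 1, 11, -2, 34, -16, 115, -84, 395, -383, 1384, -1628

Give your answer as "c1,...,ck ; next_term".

0,3,-1,1 ; 4930

  a_4 = 0·1 + 3·2 + -1·-3 + 1·2 = 11
  a_5 = 0·11 + 3·1 + -1·2 + 1·-3 = -2
  a_6 = 0·-2 + 3·11 + -1·1 + 1·2 = 34
  a_7 = 0·34 + 3·-2 + -1·11 + 1·1 = -16
  a_8 = 0·-16 + 3·34 + -1·-2 + 1·11 = 115
  a_9 = 0·115 + 3·-16 + -1·34 + 1·-2 = -84
  a_10 = 0·-84 + 3·115 + -1·-16 + 1·34 = 395
  a_11 = 0·395 + 3·-84 + -1·115 + 1·-16 = -383
  a_12 = 0·-383 + 3·395 + -1·-84 + 1·115 = 1384
  a_13 = 0·1384 + 3·-383 + -1·395 + 1·-84 = -1628
  a_14 = 0·-1628 + 3·1384 + -1·-383 + 1·395 = 4930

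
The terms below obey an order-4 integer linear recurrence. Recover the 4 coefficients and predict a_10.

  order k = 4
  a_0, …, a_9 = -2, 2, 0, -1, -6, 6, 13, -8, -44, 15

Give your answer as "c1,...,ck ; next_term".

0,-2,-1,2 ; 122

  a_4 = 0·-1 + -2·0 + -1·2 + 2·-2 = -6
  a_5 = 0·-6 + -2·-1 + -1·0 + 2·2 = 6
  a_6 = 0·6 + -2·-6 + -1·-1 + 2·0 = 13
  a_7 = 0·13 + -2·6 + -1·-6 + 2·-1 = -8
  a_8 = 0·-8 + -2·13 + -1·6 + 2·-6 = -44
  a_9 = 0·-44 + -2·-8 + -1·13 + 2·6 = 15
  a_10 = 0·15 + -2·-44 + -1·-8 + 2·13 = 122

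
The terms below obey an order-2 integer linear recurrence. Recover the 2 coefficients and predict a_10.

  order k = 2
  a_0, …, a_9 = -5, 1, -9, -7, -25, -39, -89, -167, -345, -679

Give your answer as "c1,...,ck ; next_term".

  a_2 = 1·1 + 2·-5 = -9
  a_3 = 1·-9 + 2·1 = -7
  a_4 = 1·-7 + 2·-9 = -25
  a_5 = 1·-25 + 2·-7 = -39
  a_6 = 1·-39 + 2·-25 = -89
  a_7 = 1·-89 + 2·-39 = -167
  a_8 = 1·-167 + 2·-89 = -345
  a_9 = 1·-345 + 2·-167 = -679
  a_10 = 1·-679 + 2·-345 = -1369

1,2 ; -1369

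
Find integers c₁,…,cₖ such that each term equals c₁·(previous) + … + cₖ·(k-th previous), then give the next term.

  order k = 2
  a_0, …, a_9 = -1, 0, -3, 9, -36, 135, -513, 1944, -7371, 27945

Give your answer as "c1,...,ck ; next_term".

-3,3 ; -105948

  a_2 = -3·0 + 3·-1 = -3
  a_3 = -3·-3 + 3·0 = 9
  a_4 = -3·9 + 3·-3 = -36
  a_5 = -3·-36 + 3·9 = 135
  a_6 = -3·135 + 3·-36 = -513
  a_7 = -3·-513 + 3·135 = 1944
  a_8 = -3·1944 + 3·-513 = -7371
  a_9 = -3·-7371 + 3·1944 = 27945
  a_10 = -3·27945 + 3·-7371 = -105948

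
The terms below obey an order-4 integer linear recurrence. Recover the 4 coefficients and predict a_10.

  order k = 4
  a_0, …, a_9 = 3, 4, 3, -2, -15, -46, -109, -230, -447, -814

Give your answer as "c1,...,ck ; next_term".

  a_4 = 2·-2 + 1·3 + -2·4 + -2·3 = -15
  a_5 = 2·-15 + 1·-2 + -2·3 + -2·4 = -46
  a_6 = 2·-46 + 1·-15 + -2·-2 + -2·3 = -109
  a_7 = 2·-109 + 1·-46 + -2·-15 + -2·-2 = -230
  a_8 = 2·-230 + 1·-109 + -2·-46 + -2·-15 = -447
  a_9 = 2·-447 + 1·-230 + -2·-109 + -2·-46 = -814
  a_10 = 2·-814 + 1·-447 + -2·-230 + -2·-109 = -1397

2,1,-2,-2 ; -1397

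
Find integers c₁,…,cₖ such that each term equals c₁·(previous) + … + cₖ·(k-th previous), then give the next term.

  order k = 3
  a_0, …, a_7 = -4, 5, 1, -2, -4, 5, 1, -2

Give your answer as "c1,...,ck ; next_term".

-1,-1,-1 ; -4

  a_3 = -1·1 + -1·5 + -1·-4 = -2
  a_4 = -1·-2 + -1·1 + -1·5 = -4
  a_5 = -1·-4 + -1·-2 + -1·1 = 5
  a_6 = -1·5 + -1·-4 + -1·-2 = 1
  a_7 = -1·1 + -1·5 + -1·-4 = -2
  a_8 = -1·-2 + -1·1 + -1·5 = -4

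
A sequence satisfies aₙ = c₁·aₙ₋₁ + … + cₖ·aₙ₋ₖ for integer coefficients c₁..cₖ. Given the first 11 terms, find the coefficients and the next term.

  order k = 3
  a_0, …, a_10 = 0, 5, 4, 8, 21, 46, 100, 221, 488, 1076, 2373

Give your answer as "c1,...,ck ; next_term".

2,0,1 ; 5234

  a_3 = 2·4 + 0·5 + 1·0 = 8
  a_4 = 2·8 + 0·4 + 1·5 = 21
  a_5 = 2·21 + 0·8 + 1·4 = 46
  a_6 = 2·46 + 0·21 + 1·8 = 100
  a_7 = 2·100 + 0·46 + 1·21 = 221
  a_8 = 2·221 + 0·100 + 1·46 = 488
  a_9 = 2·488 + 0·221 + 1·100 = 1076
  a_10 = 2·1076 + 0·488 + 1·221 = 2373
  a_11 = 2·2373 + 0·1076 + 1·488 = 5234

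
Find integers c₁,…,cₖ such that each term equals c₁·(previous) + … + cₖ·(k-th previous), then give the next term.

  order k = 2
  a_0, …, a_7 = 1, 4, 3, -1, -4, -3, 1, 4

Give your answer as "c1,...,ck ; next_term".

1,-1 ; 3

  a_2 = 1·4 + -1·1 = 3
  a_3 = 1·3 + -1·4 = -1
  a_4 = 1·-1 + -1·3 = -4
  a_5 = 1·-4 + -1·-1 = -3
  a_6 = 1·-3 + -1·-4 = 1
  a_7 = 1·1 + -1·-3 = 4
  a_8 = 1·4 + -1·1 = 3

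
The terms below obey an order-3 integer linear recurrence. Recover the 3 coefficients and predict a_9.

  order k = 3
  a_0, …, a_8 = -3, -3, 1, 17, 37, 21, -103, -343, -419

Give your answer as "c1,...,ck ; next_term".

2,-3,-2 ; 397

  a_3 = 2·1 + -3·-3 + -2·-3 = 17
  a_4 = 2·17 + -3·1 + -2·-3 = 37
  a_5 = 2·37 + -3·17 + -2·1 = 21
  a_6 = 2·21 + -3·37 + -2·17 = -103
  a_7 = 2·-103 + -3·21 + -2·37 = -343
  a_8 = 2·-343 + -3·-103 + -2·21 = -419
  a_9 = 2·-419 + -3·-343 + -2·-103 = 397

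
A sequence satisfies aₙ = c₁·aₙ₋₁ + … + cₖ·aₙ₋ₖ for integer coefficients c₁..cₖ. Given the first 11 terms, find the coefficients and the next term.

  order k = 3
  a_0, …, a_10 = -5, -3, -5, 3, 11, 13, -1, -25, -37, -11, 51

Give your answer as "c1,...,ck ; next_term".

  a_3 = 1·-5 + -1·-3 + -1·-5 = 3
  a_4 = 1·3 + -1·-5 + -1·-3 = 11
  a_5 = 1·11 + -1·3 + -1·-5 = 13
  a_6 = 1·13 + -1·11 + -1·3 = -1
  a_7 = 1·-1 + -1·13 + -1·11 = -25
  a_8 = 1·-25 + -1·-1 + -1·13 = -37
  a_9 = 1·-37 + -1·-25 + -1·-1 = -11
  a_10 = 1·-11 + -1·-37 + -1·-25 = 51
  a_11 = 1·51 + -1·-11 + -1·-37 = 99

1,-1,-1 ; 99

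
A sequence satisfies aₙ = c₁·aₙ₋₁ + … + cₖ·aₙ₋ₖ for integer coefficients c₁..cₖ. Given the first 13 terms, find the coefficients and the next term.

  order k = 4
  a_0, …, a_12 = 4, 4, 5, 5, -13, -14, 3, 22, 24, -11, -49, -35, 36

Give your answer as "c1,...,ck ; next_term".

0,-1,-1,-1 ; 95

  a_4 = 0·5 + -1·5 + -1·4 + -1·4 = -13
  a_5 = 0·-13 + -1·5 + -1·5 + -1·4 = -14
  a_6 = 0·-14 + -1·-13 + -1·5 + -1·5 = 3
  a_7 = 0·3 + -1·-14 + -1·-13 + -1·5 = 22
  a_8 = 0·22 + -1·3 + -1·-14 + -1·-13 = 24
  a_9 = 0·24 + -1·22 + -1·3 + -1·-14 = -11
  a_10 = 0·-11 + -1·24 + -1·22 + -1·3 = -49
  a_11 = 0·-49 + -1·-11 + -1·24 + -1·22 = -35
  a_12 = 0·-35 + -1·-49 + -1·-11 + -1·24 = 36
  a_13 = 0·36 + -1·-35 + -1·-49 + -1·-11 = 95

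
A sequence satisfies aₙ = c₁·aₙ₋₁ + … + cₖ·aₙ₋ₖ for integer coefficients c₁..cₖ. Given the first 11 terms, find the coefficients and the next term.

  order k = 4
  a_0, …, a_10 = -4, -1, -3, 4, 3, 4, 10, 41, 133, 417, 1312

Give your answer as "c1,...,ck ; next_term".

3,0,1,2 ; 4151

  a_4 = 3·4 + 0·-3 + 1·-1 + 2·-4 = 3
  a_5 = 3·3 + 0·4 + 1·-3 + 2·-1 = 4
  a_6 = 3·4 + 0·3 + 1·4 + 2·-3 = 10
  a_7 = 3·10 + 0·4 + 1·3 + 2·4 = 41
  a_8 = 3·41 + 0·10 + 1·4 + 2·3 = 133
  a_9 = 3·133 + 0·41 + 1·10 + 2·4 = 417
  a_10 = 3·417 + 0·133 + 1·41 + 2·10 = 1312
  a_11 = 3·1312 + 0·417 + 1·133 + 2·41 = 4151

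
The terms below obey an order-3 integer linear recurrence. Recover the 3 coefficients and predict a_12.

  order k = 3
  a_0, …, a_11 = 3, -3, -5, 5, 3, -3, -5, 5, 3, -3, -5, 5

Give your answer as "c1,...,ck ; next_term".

-1,-1,-1 ; 3

  a_3 = -1·-5 + -1·-3 + -1·3 = 5
  a_4 = -1·5 + -1·-5 + -1·-3 = 3
  a_5 = -1·3 + -1·5 + -1·-5 = -3
  a_6 = -1·-3 + -1·3 + -1·5 = -5
  a_7 = -1·-5 + -1·-3 + -1·3 = 5
  a_8 = -1·5 + -1·-5 + -1·-3 = 3
  a_9 = -1·3 + -1·5 + -1·-5 = -3
  a_10 = -1·-3 + -1·3 + -1·5 = -5
  a_11 = -1·-5 + -1·-3 + -1·3 = 5
  a_12 = -1·5 + -1·-5 + -1·-3 = 3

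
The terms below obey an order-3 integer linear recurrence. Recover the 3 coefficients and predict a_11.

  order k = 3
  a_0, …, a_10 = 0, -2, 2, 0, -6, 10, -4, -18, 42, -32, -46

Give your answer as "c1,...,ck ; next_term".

-1,-1,2 ; 162

  a_3 = -1·2 + -1·-2 + 2·0 = 0
  a_4 = -1·0 + -1·2 + 2·-2 = -6
  a_5 = -1·-6 + -1·0 + 2·2 = 10
  a_6 = -1·10 + -1·-6 + 2·0 = -4
  a_7 = -1·-4 + -1·10 + 2·-6 = -18
  a_8 = -1·-18 + -1·-4 + 2·10 = 42
  a_9 = -1·42 + -1·-18 + 2·-4 = -32
  a_10 = -1·-32 + -1·42 + 2·-18 = -46
  a_11 = -1·-46 + -1·-32 + 2·42 = 162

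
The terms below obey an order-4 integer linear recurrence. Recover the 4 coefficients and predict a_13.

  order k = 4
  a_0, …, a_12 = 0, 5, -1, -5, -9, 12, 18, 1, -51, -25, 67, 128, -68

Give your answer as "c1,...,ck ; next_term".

0,-1,-2,1 ; -287

  a_4 = 0·-5 + -1·-1 + -2·5 + 1·0 = -9
  a_5 = 0·-9 + -1·-5 + -2·-1 + 1·5 = 12
  a_6 = 0·12 + -1·-9 + -2·-5 + 1·-1 = 18
  a_7 = 0·18 + -1·12 + -2·-9 + 1·-5 = 1
  a_8 = 0·1 + -1·18 + -2·12 + 1·-9 = -51
  a_9 = 0·-51 + -1·1 + -2·18 + 1·12 = -25
  a_10 = 0·-25 + -1·-51 + -2·1 + 1·18 = 67
  a_11 = 0·67 + -1·-25 + -2·-51 + 1·1 = 128
  a_12 = 0·128 + -1·67 + -2·-25 + 1·-51 = -68
  a_13 = 0·-68 + -1·128 + -2·67 + 1·-25 = -287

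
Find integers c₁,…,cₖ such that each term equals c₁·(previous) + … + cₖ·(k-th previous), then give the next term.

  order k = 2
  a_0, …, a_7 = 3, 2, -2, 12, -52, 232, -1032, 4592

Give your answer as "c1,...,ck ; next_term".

  a_2 = -4·2 + 2·3 = -2
  a_3 = -4·-2 + 2·2 = 12
  a_4 = -4·12 + 2·-2 = -52
  a_5 = -4·-52 + 2·12 = 232
  a_6 = -4·232 + 2·-52 = -1032
  a_7 = -4·-1032 + 2·232 = 4592
  a_8 = -4·4592 + 2·-1032 = -20432

-4,2 ; -20432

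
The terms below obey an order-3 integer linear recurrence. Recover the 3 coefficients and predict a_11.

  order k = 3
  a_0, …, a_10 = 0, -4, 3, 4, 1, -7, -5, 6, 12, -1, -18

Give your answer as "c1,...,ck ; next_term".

  a_3 = 0·3 + -1·-4 + -1·0 = 4
  a_4 = 0·4 + -1·3 + -1·-4 = 1
  a_5 = 0·1 + -1·4 + -1·3 = -7
  a_6 = 0·-7 + -1·1 + -1·4 = -5
  a_7 = 0·-5 + -1·-7 + -1·1 = 6
  a_8 = 0·6 + -1·-5 + -1·-7 = 12
  a_9 = 0·12 + -1·6 + -1·-5 = -1
  a_10 = 0·-1 + -1·12 + -1·6 = -18
  a_11 = 0·-18 + -1·-1 + -1·12 = -11

0,-1,-1 ; -11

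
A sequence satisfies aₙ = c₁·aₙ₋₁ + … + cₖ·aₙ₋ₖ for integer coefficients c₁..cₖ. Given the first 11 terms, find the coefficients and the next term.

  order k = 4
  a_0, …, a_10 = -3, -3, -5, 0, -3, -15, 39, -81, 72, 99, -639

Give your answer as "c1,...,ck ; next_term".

-3,-3,3,3 ; 1593

  a_4 = -3·0 + -3·-5 + 3·-3 + 3·-3 = -3
  a_5 = -3·-3 + -3·0 + 3·-5 + 3·-3 = -15
  a_6 = -3·-15 + -3·-3 + 3·0 + 3·-5 = 39
  a_7 = -3·39 + -3·-15 + 3·-3 + 3·0 = -81
  a_8 = -3·-81 + -3·39 + 3·-15 + 3·-3 = 72
  a_9 = -3·72 + -3·-81 + 3·39 + 3·-15 = 99
  a_10 = -3·99 + -3·72 + 3·-81 + 3·39 = -639
  a_11 = -3·-639 + -3·99 + 3·72 + 3·-81 = 1593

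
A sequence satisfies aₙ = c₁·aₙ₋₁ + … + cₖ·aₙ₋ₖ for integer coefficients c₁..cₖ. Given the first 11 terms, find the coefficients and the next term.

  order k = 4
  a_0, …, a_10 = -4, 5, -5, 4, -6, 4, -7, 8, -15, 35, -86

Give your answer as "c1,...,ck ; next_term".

  a_4 = -2·4 + 3·-5 + 1·5 + -3·-4 = -6
  a_5 = -2·-6 + 3·4 + 1·-5 + -3·5 = 4
  a_6 = -2·4 + 3·-6 + 1·4 + -3·-5 = -7
  a_7 = -2·-7 + 3·4 + 1·-6 + -3·4 = 8
  a_8 = -2·8 + 3·-7 + 1·4 + -3·-6 = -15
  a_9 = -2·-15 + 3·8 + 1·-7 + -3·4 = 35
  a_10 = -2·35 + 3·-15 + 1·8 + -3·-7 = -86
  a_11 = -2·-86 + 3·35 + 1·-15 + -3·8 = 238

-2,3,1,-3 ; 238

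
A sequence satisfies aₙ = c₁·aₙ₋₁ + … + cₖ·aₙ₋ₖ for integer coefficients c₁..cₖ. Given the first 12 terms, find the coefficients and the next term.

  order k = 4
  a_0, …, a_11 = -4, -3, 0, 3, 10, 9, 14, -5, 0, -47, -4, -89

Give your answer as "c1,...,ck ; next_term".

  a_4 = 0·3 + 2·0 + -2·-3 + -1·-4 = 10
  a_5 = 0·10 + 2·3 + -2·0 + -1·-3 = 9
  a_6 = 0·9 + 2·10 + -2·3 + -1·0 = 14
  a_7 = 0·14 + 2·9 + -2·10 + -1·3 = -5
  a_8 = 0·-5 + 2·14 + -2·9 + -1·10 = 0
  a_9 = 0·0 + 2·-5 + -2·14 + -1·9 = -47
  a_10 = 0·-47 + 2·0 + -2·-5 + -1·14 = -4
  a_11 = 0·-4 + 2·-47 + -2·0 + -1·-5 = -89
  a_12 = 0·-89 + 2·-4 + -2·-47 + -1·0 = 86

0,2,-2,-1 ; 86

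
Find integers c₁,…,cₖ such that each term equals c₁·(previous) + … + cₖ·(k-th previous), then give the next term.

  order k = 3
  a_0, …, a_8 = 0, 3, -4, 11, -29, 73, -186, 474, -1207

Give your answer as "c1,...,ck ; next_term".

-2,1,-1 ; 3074

  a_3 = -2·-4 + 1·3 + -1·0 = 11
  a_4 = -2·11 + 1·-4 + -1·3 = -29
  a_5 = -2·-29 + 1·11 + -1·-4 = 73
  a_6 = -2·73 + 1·-29 + -1·11 = -186
  a_7 = -2·-186 + 1·73 + -1·-29 = 474
  a_8 = -2·474 + 1·-186 + -1·73 = -1207
  a_9 = -2·-1207 + 1·474 + -1·-186 = 3074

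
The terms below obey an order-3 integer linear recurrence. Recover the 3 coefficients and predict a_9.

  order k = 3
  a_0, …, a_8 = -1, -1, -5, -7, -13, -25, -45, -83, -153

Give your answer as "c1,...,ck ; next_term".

1,1,1 ; -281

  a_3 = 1·-5 + 1·-1 + 1·-1 = -7
  a_4 = 1·-7 + 1·-5 + 1·-1 = -13
  a_5 = 1·-13 + 1·-7 + 1·-5 = -25
  a_6 = 1·-25 + 1·-13 + 1·-7 = -45
  a_7 = 1·-45 + 1·-25 + 1·-13 = -83
  a_8 = 1·-83 + 1·-45 + 1·-25 = -153
  a_9 = 1·-153 + 1·-83 + 1·-45 = -281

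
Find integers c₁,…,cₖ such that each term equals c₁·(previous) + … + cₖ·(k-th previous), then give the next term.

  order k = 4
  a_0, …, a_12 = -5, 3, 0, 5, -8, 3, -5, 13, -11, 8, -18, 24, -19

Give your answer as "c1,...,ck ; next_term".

  a_4 = 0·5 + 0·0 + -1·3 + 1·-5 = -8
  a_5 = 0·-8 + 0·5 + -1·0 + 1·3 = 3
  a_6 = 0·3 + 0·-8 + -1·5 + 1·0 = -5
  a_7 = 0·-5 + 0·3 + -1·-8 + 1·5 = 13
  a_8 = 0·13 + 0·-5 + -1·3 + 1·-8 = -11
  a_9 = 0·-11 + 0·13 + -1·-5 + 1·3 = 8
  a_10 = 0·8 + 0·-11 + -1·13 + 1·-5 = -18
  a_11 = 0·-18 + 0·8 + -1·-11 + 1·13 = 24
  a_12 = 0·24 + 0·-18 + -1·8 + 1·-11 = -19
  a_13 = 0·-19 + 0·24 + -1·-18 + 1·8 = 26

0,0,-1,1 ; 26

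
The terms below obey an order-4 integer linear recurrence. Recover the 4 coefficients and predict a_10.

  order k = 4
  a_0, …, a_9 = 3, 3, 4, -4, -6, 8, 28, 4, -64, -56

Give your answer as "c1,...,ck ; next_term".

  a_4 = 1·-4 + -2·4 + 0·3 + 2·3 = -6
  a_5 = 1·-6 + -2·-4 + 0·4 + 2·3 = 8
  a_6 = 1·8 + -2·-6 + 0·-4 + 2·4 = 28
  a_7 = 1·28 + -2·8 + 0·-6 + 2·-4 = 4
  a_8 = 1·4 + -2·28 + 0·8 + 2·-6 = -64
  a_9 = 1·-64 + -2·4 + 0·28 + 2·8 = -56
  a_10 = 1·-56 + -2·-64 + 0·4 + 2·28 = 128

1,-2,0,2 ; 128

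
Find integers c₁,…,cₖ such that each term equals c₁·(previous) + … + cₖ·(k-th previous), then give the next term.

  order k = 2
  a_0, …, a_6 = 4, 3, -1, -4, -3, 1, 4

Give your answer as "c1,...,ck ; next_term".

  a_2 = 1·3 + -1·4 = -1
  a_3 = 1·-1 + -1·3 = -4
  a_4 = 1·-4 + -1·-1 = -3
  a_5 = 1·-3 + -1·-4 = 1
  a_6 = 1·1 + -1·-3 = 4
  a_7 = 1·4 + -1·1 = 3

1,-1 ; 3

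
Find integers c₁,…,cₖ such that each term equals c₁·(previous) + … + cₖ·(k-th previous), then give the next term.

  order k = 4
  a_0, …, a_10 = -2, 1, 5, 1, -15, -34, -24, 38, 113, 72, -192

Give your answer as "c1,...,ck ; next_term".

  a_4 = 2·1 + -2·5 + -1·1 + 3·-2 = -15
  a_5 = 2·-15 + -2·1 + -1·5 + 3·1 = -34
  a_6 = 2·-34 + -2·-15 + -1·1 + 3·5 = -24
  a_7 = 2·-24 + -2·-34 + -1·-15 + 3·1 = 38
  a_8 = 2·38 + -2·-24 + -1·-34 + 3·-15 = 113
  a_9 = 2·113 + -2·38 + -1·-24 + 3·-34 = 72
  a_10 = 2·72 + -2·113 + -1·38 + 3·-24 = -192
  a_11 = 2·-192 + -2·72 + -1·113 + 3·38 = -527

2,-2,-1,3 ; -527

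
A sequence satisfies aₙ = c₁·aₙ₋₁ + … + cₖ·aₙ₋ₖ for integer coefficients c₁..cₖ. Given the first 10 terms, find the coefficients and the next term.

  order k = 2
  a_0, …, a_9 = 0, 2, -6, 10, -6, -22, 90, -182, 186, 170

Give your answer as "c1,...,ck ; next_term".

  a_2 = -3·2 + -4·0 = -6
  a_3 = -3·-6 + -4·2 = 10
  a_4 = -3·10 + -4·-6 = -6
  a_5 = -3·-6 + -4·10 = -22
  a_6 = -3·-22 + -4·-6 = 90
  a_7 = -3·90 + -4·-22 = -182
  a_8 = -3·-182 + -4·90 = 186
  a_9 = -3·186 + -4·-182 = 170
  a_10 = -3·170 + -4·186 = -1254

-3,-4 ; -1254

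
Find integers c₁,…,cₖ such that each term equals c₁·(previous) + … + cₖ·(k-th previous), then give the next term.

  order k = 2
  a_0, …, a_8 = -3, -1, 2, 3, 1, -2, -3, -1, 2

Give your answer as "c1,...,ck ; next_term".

  a_2 = 1·-1 + -1·-3 = 2
  a_3 = 1·2 + -1·-1 = 3
  a_4 = 1·3 + -1·2 = 1
  a_5 = 1·1 + -1·3 = -2
  a_6 = 1·-2 + -1·1 = -3
  a_7 = 1·-3 + -1·-2 = -1
  a_8 = 1·-1 + -1·-3 = 2
  a_9 = 1·2 + -1·-1 = 3

1,-1 ; 3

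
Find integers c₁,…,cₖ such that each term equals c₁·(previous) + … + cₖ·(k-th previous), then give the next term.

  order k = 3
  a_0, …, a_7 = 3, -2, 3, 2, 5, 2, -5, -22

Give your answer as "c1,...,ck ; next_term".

  a_3 = 2·3 + -1·-2 + -2·3 = 2
  a_4 = 2·2 + -1·3 + -2·-2 = 5
  a_5 = 2·5 + -1·2 + -2·3 = 2
  a_6 = 2·2 + -1·5 + -2·2 = -5
  a_7 = 2·-5 + -1·2 + -2·5 = -22
  a_8 = 2·-22 + -1·-5 + -2·2 = -43

2,-1,-2 ; -43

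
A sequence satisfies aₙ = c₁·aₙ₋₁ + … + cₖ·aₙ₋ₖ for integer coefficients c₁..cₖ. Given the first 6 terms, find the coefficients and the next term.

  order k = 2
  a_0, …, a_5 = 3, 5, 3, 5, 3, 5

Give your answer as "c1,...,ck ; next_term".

0,1 ; 3

  a_2 = 0·5 + 1·3 = 3
  a_3 = 0·3 + 1·5 = 5
  a_4 = 0·5 + 1·3 = 3
  a_5 = 0·3 + 1·5 = 5
  a_6 = 0·5 + 1·3 = 3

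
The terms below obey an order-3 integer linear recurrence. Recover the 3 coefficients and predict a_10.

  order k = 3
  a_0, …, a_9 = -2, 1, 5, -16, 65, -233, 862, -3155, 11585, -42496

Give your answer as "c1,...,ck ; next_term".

  a_3 = -3·5 + 3·1 + 2·-2 = -16
  a_4 = -3·-16 + 3·5 + 2·1 = 65
  a_5 = -3·65 + 3·-16 + 2·5 = -233
  a_6 = -3·-233 + 3·65 + 2·-16 = 862
  a_7 = -3·862 + 3·-233 + 2·65 = -3155
  a_8 = -3·-3155 + 3·862 + 2·-233 = 11585
  a_9 = -3·11585 + 3·-3155 + 2·862 = -42496
  a_10 = -3·-42496 + 3·11585 + 2·-3155 = 155933

-3,3,2 ; 155933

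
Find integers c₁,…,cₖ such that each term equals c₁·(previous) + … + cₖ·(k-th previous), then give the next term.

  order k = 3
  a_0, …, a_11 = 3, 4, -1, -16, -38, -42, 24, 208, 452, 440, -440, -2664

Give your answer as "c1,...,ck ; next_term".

  a_3 = 2·-1 + -2·4 + -2·3 = -16
  a_4 = 2·-16 + -2·-1 + -2·4 = -38
  a_5 = 2·-38 + -2·-16 + -2·-1 = -42
  a_6 = 2·-42 + -2·-38 + -2·-16 = 24
  a_7 = 2·24 + -2·-42 + -2·-38 = 208
  a_8 = 2·208 + -2·24 + -2·-42 = 452
  a_9 = 2·452 + -2·208 + -2·24 = 440
  a_10 = 2·440 + -2·452 + -2·208 = -440
  a_11 = 2·-440 + -2·440 + -2·452 = -2664
  a_12 = 2·-2664 + -2·-440 + -2·440 = -5328

2,-2,-2 ; -5328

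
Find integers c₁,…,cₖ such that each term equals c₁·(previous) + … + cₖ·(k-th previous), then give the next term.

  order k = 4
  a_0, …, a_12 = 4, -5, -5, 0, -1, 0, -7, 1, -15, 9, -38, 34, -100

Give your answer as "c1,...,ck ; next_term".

  a_4 = 0·0 + 2·-5 + -1·-5 + 1·4 = -1
  a_5 = 0·-1 + 2·0 + -1·-5 + 1·-5 = 0
  a_6 = 0·0 + 2·-1 + -1·0 + 1·-5 = -7
  a_7 = 0·-7 + 2·0 + -1·-1 + 1·0 = 1
  a_8 = 0·1 + 2·-7 + -1·0 + 1·-1 = -15
  a_9 = 0·-15 + 2·1 + -1·-7 + 1·0 = 9
  a_10 = 0·9 + 2·-15 + -1·1 + 1·-7 = -38
  a_11 = 0·-38 + 2·9 + -1·-15 + 1·1 = 34
  a_12 = 0·34 + 2·-38 + -1·9 + 1·-15 = -100
  a_13 = 0·-100 + 2·34 + -1·-38 + 1·9 = 115

0,2,-1,1 ; 115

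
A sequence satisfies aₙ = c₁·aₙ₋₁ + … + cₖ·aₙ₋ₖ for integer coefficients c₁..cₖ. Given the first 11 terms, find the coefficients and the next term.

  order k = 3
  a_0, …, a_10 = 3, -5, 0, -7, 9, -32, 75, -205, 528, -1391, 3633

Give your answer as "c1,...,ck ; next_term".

  a_3 = -2·0 + 2·-5 + 1·3 = -7
  a_4 = -2·-7 + 2·0 + 1·-5 = 9
  a_5 = -2·9 + 2·-7 + 1·0 = -32
  a_6 = -2·-32 + 2·9 + 1·-7 = 75
  a_7 = -2·75 + 2·-32 + 1·9 = -205
  a_8 = -2·-205 + 2·75 + 1·-32 = 528
  a_9 = -2·528 + 2·-205 + 1·75 = -1391
  a_10 = -2·-1391 + 2·528 + 1·-205 = 3633
  a_11 = -2·3633 + 2·-1391 + 1·528 = -9520

-2,2,1 ; -9520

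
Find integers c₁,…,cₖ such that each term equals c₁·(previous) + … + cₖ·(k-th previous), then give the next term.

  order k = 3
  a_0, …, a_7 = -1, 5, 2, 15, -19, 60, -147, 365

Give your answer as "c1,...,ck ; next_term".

-1,3,-2 ; -926

  a_3 = -1·2 + 3·5 + -2·-1 = 15
  a_4 = -1·15 + 3·2 + -2·5 = -19
  a_5 = -1·-19 + 3·15 + -2·2 = 60
  a_6 = -1·60 + 3·-19 + -2·15 = -147
  a_7 = -1·-147 + 3·60 + -2·-19 = 365
  a_8 = -1·365 + 3·-147 + -2·60 = -926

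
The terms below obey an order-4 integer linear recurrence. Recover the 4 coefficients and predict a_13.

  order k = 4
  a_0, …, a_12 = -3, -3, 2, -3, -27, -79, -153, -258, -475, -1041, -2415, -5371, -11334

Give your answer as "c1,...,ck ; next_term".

3,-3,1,3 ; -23427

  a_4 = 3·-3 + -3·2 + 1·-3 + 3·-3 = -27
  a_5 = 3·-27 + -3·-3 + 1·2 + 3·-3 = -79
  a_6 = 3·-79 + -3·-27 + 1·-3 + 3·2 = -153
  a_7 = 3·-153 + -3·-79 + 1·-27 + 3·-3 = -258
  a_8 = 3·-258 + -3·-153 + 1·-79 + 3·-27 = -475
  a_9 = 3·-475 + -3·-258 + 1·-153 + 3·-79 = -1041
  a_10 = 3·-1041 + -3·-475 + 1·-258 + 3·-153 = -2415
  a_11 = 3·-2415 + -3·-1041 + 1·-475 + 3·-258 = -5371
  a_12 = 3·-5371 + -3·-2415 + 1·-1041 + 3·-475 = -11334
  a_13 = 3·-11334 + -3·-5371 + 1·-2415 + 3·-1041 = -23427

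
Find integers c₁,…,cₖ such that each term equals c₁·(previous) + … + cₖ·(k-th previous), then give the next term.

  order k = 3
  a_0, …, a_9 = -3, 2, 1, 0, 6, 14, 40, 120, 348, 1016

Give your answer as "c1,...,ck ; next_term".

2,2,2 ; 2968

  a_3 = 2·1 + 2·2 + 2·-3 = 0
  a_4 = 2·0 + 2·1 + 2·2 = 6
  a_5 = 2·6 + 2·0 + 2·1 = 14
  a_6 = 2·14 + 2·6 + 2·0 = 40
  a_7 = 2·40 + 2·14 + 2·6 = 120
  a_8 = 2·120 + 2·40 + 2·14 = 348
  a_9 = 2·348 + 2·120 + 2·40 = 1016
  a_10 = 2·1016 + 2·348 + 2·120 = 2968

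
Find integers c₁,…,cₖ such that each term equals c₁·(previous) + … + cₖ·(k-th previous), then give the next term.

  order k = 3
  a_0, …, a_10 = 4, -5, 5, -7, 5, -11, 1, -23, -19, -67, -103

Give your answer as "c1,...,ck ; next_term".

  a_3 = 0·5 + 3·-5 + 2·4 = -7
  a_4 = 0·-7 + 3·5 + 2·-5 = 5
  a_5 = 0·5 + 3·-7 + 2·5 = -11
  a_6 = 0·-11 + 3·5 + 2·-7 = 1
  a_7 = 0·1 + 3·-11 + 2·5 = -23
  a_8 = 0·-23 + 3·1 + 2·-11 = -19
  a_9 = 0·-19 + 3·-23 + 2·1 = -67
  a_10 = 0·-67 + 3·-19 + 2·-23 = -103
  a_11 = 0·-103 + 3·-67 + 2·-19 = -239

0,3,2 ; -239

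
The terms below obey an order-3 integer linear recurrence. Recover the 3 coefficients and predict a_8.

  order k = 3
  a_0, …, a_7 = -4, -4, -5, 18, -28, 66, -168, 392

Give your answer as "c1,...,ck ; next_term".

-2,0,-2 ; -916

  a_3 = -2·-5 + 0·-4 + -2·-4 = 18
  a_4 = -2·18 + 0·-5 + -2·-4 = -28
  a_5 = -2·-28 + 0·18 + -2·-5 = 66
  a_6 = -2·66 + 0·-28 + -2·18 = -168
  a_7 = -2·-168 + 0·66 + -2·-28 = 392
  a_8 = -2·392 + 0·-168 + -2·66 = -916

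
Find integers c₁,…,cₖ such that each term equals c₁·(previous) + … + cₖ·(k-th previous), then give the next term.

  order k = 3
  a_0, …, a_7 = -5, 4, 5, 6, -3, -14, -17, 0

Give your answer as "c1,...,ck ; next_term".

1,-1,-1 ; 31

  a_3 = 1·5 + -1·4 + -1·-5 = 6
  a_4 = 1·6 + -1·5 + -1·4 = -3
  a_5 = 1·-3 + -1·6 + -1·5 = -14
  a_6 = 1·-14 + -1·-3 + -1·6 = -17
  a_7 = 1·-17 + -1·-14 + -1·-3 = 0
  a_8 = 1·0 + -1·-17 + -1·-14 = 31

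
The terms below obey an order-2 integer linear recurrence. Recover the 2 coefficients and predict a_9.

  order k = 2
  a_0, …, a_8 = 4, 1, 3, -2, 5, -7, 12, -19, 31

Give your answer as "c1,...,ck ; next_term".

  a_2 = -1·1 + 1·4 = 3
  a_3 = -1·3 + 1·1 = -2
  a_4 = -1·-2 + 1·3 = 5
  a_5 = -1·5 + 1·-2 = -7
  a_6 = -1·-7 + 1·5 = 12
  a_7 = -1·12 + 1·-7 = -19
  a_8 = -1·-19 + 1·12 = 31
  a_9 = -1·31 + 1·-19 = -50

-1,1 ; -50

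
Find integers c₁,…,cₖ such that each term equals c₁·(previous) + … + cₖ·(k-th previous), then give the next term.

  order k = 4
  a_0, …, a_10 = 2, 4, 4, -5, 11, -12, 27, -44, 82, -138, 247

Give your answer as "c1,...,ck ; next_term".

-1,1,0,1 ; -429

  a_4 = -1·-5 + 1·4 + 0·4 + 1·2 = 11
  a_5 = -1·11 + 1·-5 + 0·4 + 1·4 = -12
  a_6 = -1·-12 + 1·11 + 0·-5 + 1·4 = 27
  a_7 = -1·27 + 1·-12 + 0·11 + 1·-5 = -44
  a_8 = -1·-44 + 1·27 + 0·-12 + 1·11 = 82
  a_9 = -1·82 + 1·-44 + 0·27 + 1·-12 = -138
  a_10 = -1·-138 + 1·82 + 0·-44 + 1·27 = 247
  a_11 = -1·247 + 1·-138 + 0·82 + 1·-44 = -429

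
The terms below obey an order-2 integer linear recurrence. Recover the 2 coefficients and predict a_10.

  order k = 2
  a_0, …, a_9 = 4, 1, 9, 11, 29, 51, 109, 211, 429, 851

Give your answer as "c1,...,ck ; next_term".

1,2 ; 1709

  a_2 = 1·1 + 2·4 = 9
  a_3 = 1·9 + 2·1 = 11
  a_4 = 1·11 + 2·9 = 29
  a_5 = 1·29 + 2·11 = 51
  a_6 = 1·51 + 2·29 = 109
  a_7 = 1·109 + 2·51 = 211
  a_8 = 1·211 + 2·109 = 429
  a_9 = 1·429 + 2·211 = 851
  a_10 = 1·851 + 2·429 = 1709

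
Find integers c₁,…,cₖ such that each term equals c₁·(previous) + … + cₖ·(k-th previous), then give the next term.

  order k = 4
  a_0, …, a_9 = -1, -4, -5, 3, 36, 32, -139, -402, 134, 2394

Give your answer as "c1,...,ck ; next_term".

1,-4,-4,3 ; 3049

  a_4 = 1·3 + -4·-5 + -4·-4 + 3·-1 = 36
  a_5 = 1·36 + -4·3 + -4·-5 + 3·-4 = 32
  a_6 = 1·32 + -4·36 + -4·3 + 3·-5 = -139
  a_7 = 1·-139 + -4·32 + -4·36 + 3·3 = -402
  a_8 = 1·-402 + -4·-139 + -4·32 + 3·36 = 134
  a_9 = 1·134 + -4·-402 + -4·-139 + 3·32 = 2394
  a_10 = 1·2394 + -4·134 + -4·-402 + 3·-139 = 3049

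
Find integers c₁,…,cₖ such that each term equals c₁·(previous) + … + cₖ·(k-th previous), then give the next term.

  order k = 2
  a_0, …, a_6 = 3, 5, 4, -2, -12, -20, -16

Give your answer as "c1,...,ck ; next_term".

2,-2 ; 8

  a_2 = 2·5 + -2·3 = 4
  a_3 = 2·4 + -2·5 = -2
  a_4 = 2·-2 + -2·4 = -12
  a_5 = 2·-12 + -2·-2 = -20
  a_6 = 2·-20 + -2·-12 = -16
  a_7 = 2·-16 + -2·-20 = 8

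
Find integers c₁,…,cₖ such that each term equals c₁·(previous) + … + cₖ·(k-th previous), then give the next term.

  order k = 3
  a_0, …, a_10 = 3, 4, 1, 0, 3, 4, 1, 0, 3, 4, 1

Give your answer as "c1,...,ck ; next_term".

1,-1,1 ; 0

  a_3 = 1·1 + -1·4 + 1·3 = 0
  a_4 = 1·0 + -1·1 + 1·4 = 3
  a_5 = 1·3 + -1·0 + 1·1 = 4
  a_6 = 1·4 + -1·3 + 1·0 = 1
  a_7 = 1·1 + -1·4 + 1·3 = 0
  a_8 = 1·0 + -1·1 + 1·4 = 3
  a_9 = 1·3 + -1·0 + 1·1 = 4
  a_10 = 1·4 + -1·3 + 1·0 = 1
  a_11 = 1·1 + -1·4 + 1·3 = 0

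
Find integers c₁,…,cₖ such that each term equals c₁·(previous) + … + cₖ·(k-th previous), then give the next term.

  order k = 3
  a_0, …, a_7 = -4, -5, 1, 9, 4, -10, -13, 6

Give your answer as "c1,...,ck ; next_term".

  a_3 = 0·1 + -1·-5 + -1·-4 = 9
  a_4 = 0·9 + -1·1 + -1·-5 = 4
  a_5 = 0·4 + -1·9 + -1·1 = -10
  a_6 = 0·-10 + -1·4 + -1·9 = -13
  a_7 = 0·-13 + -1·-10 + -1·4 = 6
  a_8 = 0·6 + -1·-13 + -1·-10 = 23

0,-1,-1 ; 23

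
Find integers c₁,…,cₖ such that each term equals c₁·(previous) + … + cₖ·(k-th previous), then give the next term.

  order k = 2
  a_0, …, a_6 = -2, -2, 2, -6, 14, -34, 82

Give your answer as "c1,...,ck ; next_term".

-2,1 ; -198

  a_2 = -2·-2 + 1·-2 = 2
  a_3 = -2·2 + 1·-2 = -6
  a_4 = -2·-6 + 1·2 = 14
  a_5 = -2·14 + 1·-6 = -34
  a_6 = -2·-34 + 1·14 = 82
  a_7 = -2·82 + 1·-34 = -198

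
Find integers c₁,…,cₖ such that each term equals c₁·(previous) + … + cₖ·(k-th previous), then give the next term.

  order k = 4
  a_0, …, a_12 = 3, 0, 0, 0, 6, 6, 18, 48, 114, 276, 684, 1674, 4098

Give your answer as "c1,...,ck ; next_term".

1,2,3,2 ; 10050

  a_4 = 1·0 + 2·0 + 3·0 + 2·3 = 6
  a_5 = 1·6 + 2·0 + 3·0 + 2·0 = 6
  a_6 = 1·6 + 2·6 + 3·0 + 2·0 = 18
  a_7 = 1·18 + 2·6 + 3·6 + 2·0 = 48
  a_8 = 1·48 + 2·18 + 3·6 + 2·6 = 114
  a_9 = 1·114 + 2·48 + 3·18 + 2·6 = 276
  a_10 = 1·276 + 2·114 + 3·48 + 2·18 = 684
  a_11 = 1·684 + 2·276 + 3·114 + 2·48 = 1674
  a_12 = 1·1674 + 2·684 + 3·276 + 2·114 = 4098
  a_13 = 1·4098 + 2·1674 + 3·684 + 2·276 = 10050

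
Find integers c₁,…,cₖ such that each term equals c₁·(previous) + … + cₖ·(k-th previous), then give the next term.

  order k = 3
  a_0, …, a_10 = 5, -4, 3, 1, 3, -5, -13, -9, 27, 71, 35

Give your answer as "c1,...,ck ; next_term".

  a_3 = 1·3 + -2·-4 + -2·5 = 1
  a_4 = 1·1 + -2·3 + -2·-4 = 3
  a_5 = 1·3 + -2·1 + -2·3 = -5
  a_6 = 1·-5 + -2·3 + -2·1 = -13
  a_7 = 1·-13 + -2·-5 + -2·3 = -9
  a_8 = 1·-9 + -2·-13 + -2·-5 = 27
  a_9 = 1·27 + -2·-9 + -2·-13 = 71
  a_10 = 1·71 + -2·27 + -2·-9 = 35
  a_11 = 1·35 + -2·71 + -2·27 = -161

1,-2,-2 ; -161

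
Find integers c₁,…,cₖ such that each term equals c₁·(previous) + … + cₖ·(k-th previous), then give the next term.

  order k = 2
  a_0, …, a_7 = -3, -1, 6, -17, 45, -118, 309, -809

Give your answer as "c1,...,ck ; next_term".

-3,-1 ; 2118

  a_2 = -3·-1 + -1·-3 = 6
  a_3 = -3·6 + -1·-1 = -17
  a_4 = -3·-17 + -1·6 = 45
  a_5 = -3·45 + -1·-17 = -118
  a_6 = -3·-118 + -1·45 = 309
  a_7 = -3·309 + -1·-118 = -809
  a_8 = -3·-809 + -1·309 = 2118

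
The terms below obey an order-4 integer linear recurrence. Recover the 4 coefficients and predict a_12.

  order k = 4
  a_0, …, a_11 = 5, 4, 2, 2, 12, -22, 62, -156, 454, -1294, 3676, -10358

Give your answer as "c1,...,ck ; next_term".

  a_4 = -3·2 + -1·2 + 0·4 + 4·5 = 12
  a_5 = -3·12 + -1·2 + 0·2 + 4·4 = -22
  a_6 = -3·-22 + -1·12 + 0·2 + 4·2 = 62
  a_7 = -3·62 + -1·-22 + 0·12 + 4·2 = -156
  a_8 = -3·-156 + -1·62 + 0·-22 + 4·12 = 454
  a_9 = -3·454 + -1·-156 + 0·62 + 4·-22 = -1294
  a_10 = -3·-1294 + -1·454 + 0·-156 + 4·62 = 3676
  a_11 = -3·3676 + -1·-1294 + 0·454 + 4·-156 = -10358
  a_12 = -3·-10358 + -1·3676 + 0·-1294 + 4·454 = 29214

-3,-1,0,4 ; 29214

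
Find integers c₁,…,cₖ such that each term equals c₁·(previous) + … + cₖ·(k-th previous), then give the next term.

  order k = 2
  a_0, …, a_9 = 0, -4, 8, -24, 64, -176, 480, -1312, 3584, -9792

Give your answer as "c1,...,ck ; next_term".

  a_2 = -2·-4 + 2·0 = 8
  a_3 = -2·8 + 2·-4 = -24
  a_4 = -2·-24 + 2·8 = 64
  a_5 = -2·64 + 2·-24 = -176
  a_6 = -2·-176 + 2·64 = 480
  a_7 = -2·480 + 2·-176 = -1312
  a_8 = -2·-1312 + 2·480 = 3584
  a_9 = -2·3584 + 2·-1312 = -9792
  a_10 = -2·-9792 + 2·3584 = 26752

-2,2 ; 26752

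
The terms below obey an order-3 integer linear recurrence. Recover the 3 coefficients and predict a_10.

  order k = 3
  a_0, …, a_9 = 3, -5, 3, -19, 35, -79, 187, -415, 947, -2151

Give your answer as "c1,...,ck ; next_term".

  a_3 = -1·3 + 2·-5 + -2·3 = -19
  a_4 = -1·-19 + 2·3 + -2·-5 = 35
  a_5 = -1·35 + 2·-19 + -2·3 = -79
  a_6 = -1·-79 + 2·35 + -2·-19 = 187
  a_7 = -1·187 + 2·-79 + -2·35 = -415
  a_8 = -1·-415 + 2·187 + -2·-79 = 947
  a_9 = -1·947 + 2·-415 + -2·187 = -2151
  a_10 = -1·-2151 + 2·947 + -2·-415 = 4875

-1,2,-2 ; 4875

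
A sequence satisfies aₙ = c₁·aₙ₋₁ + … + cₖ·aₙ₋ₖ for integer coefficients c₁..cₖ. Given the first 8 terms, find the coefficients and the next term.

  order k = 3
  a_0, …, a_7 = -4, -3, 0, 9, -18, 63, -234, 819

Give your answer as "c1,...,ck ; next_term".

  a_3 = -3·0 + 1·-3 + -3·-4 = 9
  a_4 = -3·9 + 1·0 + -3·-3 = -18
  a_5 = -3·-18 + 1·9 + -3·0 = 63
  a_6 = -3·63 + 1·-18 + -3·9 = -234
  a_7 = -3·-234 + 1·63 + -3·-18 = 819
  a_8 = -3·819 + 1·-234 + -3·63 = -2880

-3,1,-3 ; -2880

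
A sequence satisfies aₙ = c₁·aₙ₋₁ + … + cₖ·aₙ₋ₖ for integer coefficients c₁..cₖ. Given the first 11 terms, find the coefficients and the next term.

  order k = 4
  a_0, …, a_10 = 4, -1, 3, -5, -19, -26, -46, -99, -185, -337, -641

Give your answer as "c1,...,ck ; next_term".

  a_4 = 2·-5 + -1·3 + 2·-1 + -1·4 = -19
  a_5 = 2·-19 + -1·-5 + 2·3 + -1·-1 = -26
  a_6 = 2·-26 + -1·-19 + 2·-5 + -1·3 = -46
  a_7 = 2·-46 + -1·-26 + 2·-19 + -1·-5 = -99
  a_8 = 2·-99 + -1·-46 + 2·-26 + -1·-19 = -185
  a_9 = 2·-185 + -1·-99 + 2·-46 + -1·-26 = -337
  a_10 = 2·-337 + -1·-185 + 2·-99 + -1·-46 = -641
  a_11 = 2·-641 + -1·-337 + 2·-185 + -1·-99 = -1216

2,-1,2,-1 ; -1216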